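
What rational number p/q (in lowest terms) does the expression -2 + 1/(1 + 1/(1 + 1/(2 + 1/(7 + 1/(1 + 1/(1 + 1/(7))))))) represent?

-836/595

Use the convergent recurrence hₖ = aₖ·hₖ₋₁ + hₖ₋₂ (and likewise for the denominators kₖ):
a_0 = -2: -2/1
a_1 = 1: -1/1
a_2 = 1: -3/2
a_3 = 2: -7/5
a_4 = 7: -52/37
a_5 = 1: -59/42
a_6 = 1: -111/79
a_7 = 7: -836/595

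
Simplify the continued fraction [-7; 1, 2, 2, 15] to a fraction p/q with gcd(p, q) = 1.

-679/108

a_0 = -7: -7/1
a_1 = 1: -6/1
a_2 = 2: -19/3
a_3 = 2: -44/7
a_4 = 15: -679/108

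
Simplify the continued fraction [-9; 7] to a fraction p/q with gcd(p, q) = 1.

-62/7

a_0 = -9: -9/1
a_1 = 7: -62/7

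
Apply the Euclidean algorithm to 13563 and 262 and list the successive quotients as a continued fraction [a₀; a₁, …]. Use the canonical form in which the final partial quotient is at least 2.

[51; 1, 3, 3, 2, 1, 1, 3]

Apply division with remainder until the remainder is 0:
⌊13563/262⌋ = 51, remainder 201
⌊262/201⌋ = 1, remainder 61
⌊201/61⌋ = 3, remainder 18
⌊61/18⌋ = 3, remainder 7
⌊18/7⌋ = 2, remainder 4
⌊7/4⌋ = 1, remainder 3
⌊4/3⌋ = 1, remainder 1
⌊3/1⌋ = 3, remainder 0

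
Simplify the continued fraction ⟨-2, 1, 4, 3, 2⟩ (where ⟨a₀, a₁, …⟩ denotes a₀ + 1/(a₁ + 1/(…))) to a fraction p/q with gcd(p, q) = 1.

-44/37

Starting at the tail and folding back:
Start with 2.
3 + 1/(2/1) = 3 + 1/2 = 7/2
4 + 1/(7/2) = 4 + 2/7 = 30/7
1 + 1/(30/7) = 1 + 7/30 = 37/30
-2 + 1/(37/30) = -2 + 30/37 = -44/37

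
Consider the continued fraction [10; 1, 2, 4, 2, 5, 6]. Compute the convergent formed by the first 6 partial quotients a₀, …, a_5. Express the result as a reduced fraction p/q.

Compute successive convergents:
a_0 = 10: 10/1
a_1 = 1: 11/1
a_2 = 2: 32/3
a_3 = 4: 139/13
a_4 = 2: 310/29
a_5 = 5: 1689/158

1689/158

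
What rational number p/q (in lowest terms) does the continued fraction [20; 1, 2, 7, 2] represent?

972/47

Collapse the nested fraction from the inside out:
Start with 2.
7 + 1/(2/1) = 7 + 1/2 = 15/2
2 + 1/(15/2) = 2 + 2/15 = 32/15
1 + 1/(32/15) = 1 + 15/32 = 47/32
20 + 1/(47/32) = 20 + 32/47 = 972/47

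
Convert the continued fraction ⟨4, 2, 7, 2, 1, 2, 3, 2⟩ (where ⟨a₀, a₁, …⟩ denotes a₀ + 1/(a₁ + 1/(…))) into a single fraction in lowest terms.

Work from the innermost term outward:
Start with 2.
3 + 1/(2/1) = 3 + 1/2 = 7/2
2 + 1/(7/2) = 2 + 2/7 = 16/7
1 + 1/(16/7) = 1 + 7/16 = 23/16
2 + 1/(23/16) = 2 + 16/23 = 62/23
7 + 1/(62/23) = 7 + 23/62 = 457/62
2 + 1/(457/62) = 2 + 62/457 = 976/457
4 + 1/(976/457) = 4 + 457/976 = 4361/976

4361/976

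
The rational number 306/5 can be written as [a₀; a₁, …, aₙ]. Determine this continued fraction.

306 ÷ 5 → quotient 61, remainder 1
5 ÷ 1 → quotient 5, remainder 0

[61; 5]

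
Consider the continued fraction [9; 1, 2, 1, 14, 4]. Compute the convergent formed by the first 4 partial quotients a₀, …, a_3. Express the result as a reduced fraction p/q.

a_0 = 9: 9/1
a_1 = 1: 10/1
a_2 = 2: 29/3
a_3 = 1: 39/4

39/4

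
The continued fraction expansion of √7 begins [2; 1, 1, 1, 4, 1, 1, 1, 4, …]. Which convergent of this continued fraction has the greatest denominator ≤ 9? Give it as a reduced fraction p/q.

8/3

a_0 = 2: 2/1  (≤ bound)
a_1 = 1: 3/1  (≤ bound)
a_2 = 1: 5/2  (≤ bound)
a_3 = 1: 8/3  (≤ bound)
a_4 = 4: 37/14  (> 9, stop)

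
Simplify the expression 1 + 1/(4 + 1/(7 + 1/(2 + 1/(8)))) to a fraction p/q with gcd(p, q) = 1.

652/525

Starting at the tail and folding back:
Start with 8.
2 + 1/(8/1) = 2 + 1/8 = 17/8
7 + 1/(17/8) = 7 + 8/17 = 127/17
4 + 1/(127/17) = 4 + 17/127 = 525/127
1 + 1/(525/127) = 1 + 127/525 = 652/525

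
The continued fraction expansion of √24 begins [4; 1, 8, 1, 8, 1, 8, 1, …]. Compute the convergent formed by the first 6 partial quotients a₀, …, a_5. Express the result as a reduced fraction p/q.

485/99

a_0 = 4: 4/1
a_1 = 1: 5/1
a_2 = 8: 44/9
a_3 = 1: 49/10
a_4 = 8: 436/89
a_5 = 1: 485/99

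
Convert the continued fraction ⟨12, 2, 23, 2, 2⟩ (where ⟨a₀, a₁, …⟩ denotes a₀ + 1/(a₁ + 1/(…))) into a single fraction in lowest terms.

2985/239

Starting at the tail and folding back:
Start with 2.
2 + 1/(2/1) = 2 + 1/2 = 5/2
23 + 1/(5/2) = 23 + 2/5 = 117/5
2 + 1/(117/5) = 2 + 5/117 = 239/117
12 + 1/(239/117) = 12 + 117/239 = 2985/239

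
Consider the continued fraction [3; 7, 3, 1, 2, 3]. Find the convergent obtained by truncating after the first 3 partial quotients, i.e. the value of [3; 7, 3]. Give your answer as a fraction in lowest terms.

Compute successive convergents:
a_0 = 3: 3/1
a_1 = 7: 22/7
a_2 = 3: 69/22

69/22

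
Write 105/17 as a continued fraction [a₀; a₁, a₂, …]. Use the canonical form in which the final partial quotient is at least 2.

[6; 5, 1, 2]

105 = 6·17 + 3, so a_0 = 6
17 = 5·3 + 2, so a_1 = 5
3 = 1·2 + 1, so a_2 = 1
2 = 2·1 + 0, so a_3 = 2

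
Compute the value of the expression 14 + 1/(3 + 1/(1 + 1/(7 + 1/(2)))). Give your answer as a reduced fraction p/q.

941/66

Compute successive convergents:
a_0 = 14: 14/1
a_1 = 3: 43/3
a_2 = 1: 57/4
a_3 = 7: 442/31
a_4 = 2: 941/66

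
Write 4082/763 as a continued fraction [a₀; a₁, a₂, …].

[5; 2, 1, 6, 38]

4082 = 5·763 + 267, so a_0 = 5
763 = 2·267 + 229, so a_1 = 2
267 = 1·229 + 38, so a_2 = 1
229 = 6·38 + 1, so a_3 = 6
38 = 38·1 + 0, so a_4 = 38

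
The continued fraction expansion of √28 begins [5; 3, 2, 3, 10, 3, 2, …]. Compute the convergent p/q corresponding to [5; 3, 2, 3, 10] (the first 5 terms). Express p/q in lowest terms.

Build up convergents one term at a time:
a_0 = 5: 5/1
a_1 = 3: 16/3
a_2 = 2: 37/7
a_3 = 3: 127/24
a_4 = 10: 1307/247

1307/247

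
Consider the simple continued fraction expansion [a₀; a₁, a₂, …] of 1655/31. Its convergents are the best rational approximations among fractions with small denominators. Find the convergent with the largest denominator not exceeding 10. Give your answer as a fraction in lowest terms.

267/5

List convergents until the denominator exceeds the bound:
a_0 = 53: 53/1  (≤ bound)
a_1 = 2: 107/2  (≤ bound)
a_2 = 1: 160/3  (≤ bound)
a_3 = 1: 267/5  (≤ bound)
a_4 = 2: 694/13  (> 10, stop)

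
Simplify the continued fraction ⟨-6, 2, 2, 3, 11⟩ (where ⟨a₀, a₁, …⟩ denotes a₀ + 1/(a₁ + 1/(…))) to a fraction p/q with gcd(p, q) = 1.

a_0 = -6: -6/1
a_1 = 2: -11/2
a_2 = 2: -28/5
a_3 = 3: -95/17
a_4 = 11: -1073/192

-1073/192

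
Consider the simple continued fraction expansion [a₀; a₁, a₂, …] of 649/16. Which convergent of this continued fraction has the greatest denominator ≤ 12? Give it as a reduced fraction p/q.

List convergents until the denominator exceeds the bound:
a_0 = 40: 40/1  (≤ bound)
a_1 = 1: 41/1  (≤ bound)
a_2 = 1: 81/2  (≤ bound)
a_3 = 3: 284/7  (≤ bound)
a_4 = 2: 649/16  (> 12, stop)

284/7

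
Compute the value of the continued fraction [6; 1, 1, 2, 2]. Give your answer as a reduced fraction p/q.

79/12

a_0 = 6: 6/1
a_1 = 1: 7/1
a_2 = 1: 13/2
a_3 = 2: 33/5
a_4 = 2: 79/12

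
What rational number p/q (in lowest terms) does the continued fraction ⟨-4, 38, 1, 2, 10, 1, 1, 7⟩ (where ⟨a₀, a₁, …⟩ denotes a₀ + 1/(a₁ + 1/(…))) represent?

a_0 = -4: -4/1
a_1 = 38: -151/38
a_2 = 1: -155/39
a_3 = 2: -461/116
a_4 = 10: -4765/1199
a_5 = 1: -5226/1315
a_6 = 1: -9991/2514
a_7 = 7: -75163/18913

-75163/18913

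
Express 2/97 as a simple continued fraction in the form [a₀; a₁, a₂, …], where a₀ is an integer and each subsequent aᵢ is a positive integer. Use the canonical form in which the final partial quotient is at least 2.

2 ÷ 97 → quotient 0, remainder 2
97 ÷ 2 → quotient 48, remainder 1
2 ÷ 1 → quotient 2, remainder 0

[0; 48, 2]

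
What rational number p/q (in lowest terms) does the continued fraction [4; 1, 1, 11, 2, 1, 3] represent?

1180/261

Start with 3.
1 + 1/(3/1) = 1 + 1/3 = 4/3
2 + 1/(4/3) = 2 + 3/4 = 11/4
11 + 1/(11/4) = 11 + 4/11 = 125/11
1 + 1/(125/11) = 1 + 11/125 = 136/125
1 + 1/(136/125) = 1 + 125/136 = 261/136
4 + 1/(261/136) = 4 + 136/261 = 1180/261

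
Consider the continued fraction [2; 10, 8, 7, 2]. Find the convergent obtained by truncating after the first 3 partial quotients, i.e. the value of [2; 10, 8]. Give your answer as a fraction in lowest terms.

170/81

Start with 8.
10 + 1/(8/1) = 10 + 1/8 = 81/8
2 + 1/(81/8) = 2 + 8/81 = 170/81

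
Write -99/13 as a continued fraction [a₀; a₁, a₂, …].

[-8; 2, 1, 1, 2]

-99 = -8·13 + 5, so a_0 = -8
13 = 2·5 + 3, so a_1 = 2
5 = 1·3 + 2, so a_2 = 1
3 = 1·2 + 1, so a_3 = 1
2 = 2·1 + 0, so a_4 = 2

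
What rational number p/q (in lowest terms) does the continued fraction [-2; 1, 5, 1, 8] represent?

Start with 8.
1 + 1/(8/1) = 1 + 1/8 = 9/8
5 + 1/(9/8) = 5 + 8/9 = 53/9
1 + 1/(53/9) = 1 + 9/53 = 62/53
-2 + 1/(62/53) = -2 + 53/62 = -71/62

-71/62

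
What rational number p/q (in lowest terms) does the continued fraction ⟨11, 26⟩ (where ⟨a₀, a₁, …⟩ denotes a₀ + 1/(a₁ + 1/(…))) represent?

287/26

Build up convergents one term at a time:
a_0 = 11: 11/1
a_1 = 26: 287/26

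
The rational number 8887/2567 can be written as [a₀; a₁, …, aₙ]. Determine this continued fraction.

[3; 2, 6, 12, 5, 3]

⌊8887/2567⌋ = 3, remainder 1186
⌊2567/1186⌋ = 2, remainder 195
⌊1186/195⌋ = 6, remainder 16
⌊195/16⌋ = 12, remainder 3
⌊16/3⌋ = 5, remainder 1
⌊3/1⌋ = 3, remainder 0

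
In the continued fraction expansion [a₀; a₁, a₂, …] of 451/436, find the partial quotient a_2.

15

Apply division with remainder until the remainder is 0:
451 = 1·436 + 15, so a_0 = 1
436 = 29·15 + 1, so a_1 = 29
15 = 15·1 + 0, so a_2 = 15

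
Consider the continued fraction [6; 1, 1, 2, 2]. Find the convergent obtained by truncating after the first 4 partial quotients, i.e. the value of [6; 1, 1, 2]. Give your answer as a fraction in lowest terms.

33/5

a_0 = 6: 6/1
a_1 = 1: 7/1
a_2 = 1: 13/2
a_3 = 2: 33/5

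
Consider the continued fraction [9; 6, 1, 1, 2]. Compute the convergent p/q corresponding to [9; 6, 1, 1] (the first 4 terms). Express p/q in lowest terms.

119/13

Compute successive convergents:
a_0 = 9: 9/1
a_1 = 6: 55/6
a_2 = 1: 64/7
a_3 = 1: 119/13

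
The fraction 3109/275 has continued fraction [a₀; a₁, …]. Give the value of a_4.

1

⌊3109/275⌋ = 11, remainder 84
⌊275/84⌋ = 3, remainder 23
⌊84/23⌋ = 3, remainder 15
⌊23/15⌋ = 1, remainder 8
⌊15/8⌋ = 1, remainder 7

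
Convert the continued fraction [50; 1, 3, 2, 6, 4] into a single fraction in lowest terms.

Collapse the nested fraction from the inside out:
Start with 4.
6 + 1/(4/1) = 6 + 1/4 = 25/4
2 + 1/(25/4) = 2 + 4/25 = 54/25
3 + 1/(54/25) = 3 + 25/54 = 187/54
1 + 1/(187/54) = 1 + 54/187 = 241/187
50 + 1/(241/187) = 50 + 187/241 = 12237/241

12237/241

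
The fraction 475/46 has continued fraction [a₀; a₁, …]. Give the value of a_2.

15

⌊475/46⌋ = 10, remainder 15
⌊46/15⌋ = 3, remainder 1
⌊15/1⌋ = 15, remainder 0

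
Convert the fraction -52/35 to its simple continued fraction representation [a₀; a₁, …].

[-2; 1, 1, 17]

⌊-52/35⌋ = -2, remainder 18
⌊35/18⌋ = 1, remainder 17
⌊18/17⌋ = 1, remainder 1
⌊17/1⌋ = 17, remainder 0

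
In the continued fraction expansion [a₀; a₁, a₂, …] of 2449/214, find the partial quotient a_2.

2449 = 11·214 + 95, so a_0 = 11
214 = 2·95 + 24, so a_1 = 2
95 = 3·24 + 23, so a_2 = 3

3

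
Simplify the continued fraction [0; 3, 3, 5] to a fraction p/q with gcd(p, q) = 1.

a_0 = 0: 0/1
a_1 = 3: 1/3
a_2 = 3: 3/10
a_3 = 5: 16/53

16/53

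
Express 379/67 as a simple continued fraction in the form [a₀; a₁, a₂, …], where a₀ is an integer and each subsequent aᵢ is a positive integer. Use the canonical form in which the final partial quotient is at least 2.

Apply division with remainder until the remainder is 0:
379 = 5·67 + 44, so a_0 = 5
67 = 1·44 + 23, so a_1 = 1
44 = 1·23 + 21, so a_2 = 1
23 = 1·21 + 2, so a_3 = 1
21 = 10·2 + 1, so a_4 = 10
2 = 2·1 + 0, so a_5 = 2

[5; 1, 1, 1, 10, 2]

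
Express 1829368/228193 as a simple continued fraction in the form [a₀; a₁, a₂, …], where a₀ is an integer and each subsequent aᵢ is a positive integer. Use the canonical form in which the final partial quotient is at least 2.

⌊1829368/228193⌋ = 8, remainder 3824
⌊228193/3824⌋ = 59, remainder 2577
⌊3824/2577⌋ = 1, remainder 1247
⌊2577/1247⌋ = 2, remainder 83
⌊1247/83⌋ = 15, remainder 2
⌊83/2⌋ = 41, remainder 1
⌊2/1⌋ = 2, remainder 0

[8; 59, 1, 2, 15, 41, 2]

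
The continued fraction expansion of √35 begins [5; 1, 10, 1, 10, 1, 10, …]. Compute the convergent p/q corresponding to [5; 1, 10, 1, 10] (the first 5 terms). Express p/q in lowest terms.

Build up convergents one term at a time:
a_0 = 5: 5/1
a_1 = 1: 6/1
a_2 = 10: 65/11
a_3 = 1: 71/12
a_4 = 10: 775/131

775/131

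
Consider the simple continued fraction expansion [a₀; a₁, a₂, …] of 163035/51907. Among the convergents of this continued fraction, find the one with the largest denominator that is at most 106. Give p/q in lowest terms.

List convergents until the denominator exceeds the bound:
a_0 = 3: 3/1  (≤ bound)
a_1 = 7: 22/7  (≤ bound)
a_2 = 10: 223/71  (≤ bound)
a_3 = 3: 691/220  (> 106, stop)

223/71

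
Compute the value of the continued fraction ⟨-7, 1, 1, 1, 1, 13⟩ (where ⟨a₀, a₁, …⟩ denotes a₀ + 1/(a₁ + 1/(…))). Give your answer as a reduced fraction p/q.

-435/68

Build up convergents one term at a time:
a_0 = -7: -7/1
a_1 = 1: -6/1
a_2 = 1: -13/2
a_3 = 1: -19/3
a_4 = 1: -32/5
a_5 = 13: -435/68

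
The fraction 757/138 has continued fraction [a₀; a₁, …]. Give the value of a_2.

16

Repeatedly divide and take the remainder:
757 = 5·138 + 67, so a_0 = 5
138 = 2·67 + 4, so a_1 = 2
67 = 16·4 + 3, so a_2 = 16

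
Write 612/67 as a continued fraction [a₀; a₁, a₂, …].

[9; 7, 2, 4]

Repeatedly divide and take the remainder:
612 = 9·67 + 9, so a_0 = 9
67 = 7·9 + 4, so a_1 = 7
9 = 2·4 + 1, so a_2 = 2
4 = 4·1 + 0, so a_3 = 4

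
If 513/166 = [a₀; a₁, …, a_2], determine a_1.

11

Run the Euclidean algorithm, recording each quotient:
⌊513/166⌋ = 3, remainder 15
⌊166/15⌋ = 11, remainder 1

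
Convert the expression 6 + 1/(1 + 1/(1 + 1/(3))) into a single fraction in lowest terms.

46/7

Compute successive convergents:
a_0 = 6: 6/1
a_1 = 1: 7/1
a_2 = 1: 13/2
a_3 = 3: 46/7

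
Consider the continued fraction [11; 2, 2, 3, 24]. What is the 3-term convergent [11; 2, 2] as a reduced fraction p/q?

57/5

a_0 = 11: 11/1
a_1 = 2: 23/2
a_2 = 2: 57/5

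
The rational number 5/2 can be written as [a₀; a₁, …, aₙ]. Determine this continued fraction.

Apply division with remainder until the remainder is 0:
5 = 2·2 + 1, so a_0 = 2
2 = 2·1 + 0, so a_1 = 2

[2; 2]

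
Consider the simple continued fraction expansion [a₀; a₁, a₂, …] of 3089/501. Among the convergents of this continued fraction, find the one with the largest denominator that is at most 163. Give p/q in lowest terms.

List convergents until the denominator exceeds the bound:
a_0 = 6: 6/1  (≤ bound)
a_1 = 6: 37/6  (≤ bound)
a_2 = 27: 1005/163  (≤ bound)
a_3 = 1: 1042/169  (> 163, stop)

1005/163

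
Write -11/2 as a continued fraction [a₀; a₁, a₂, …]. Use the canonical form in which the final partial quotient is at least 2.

[-6; 2]

Apply division with remainder until the remainder is 0:
-11 ÷ 2 → quotient -6, remainder 1
2 ÷ 1 → quotient 2, remainder 0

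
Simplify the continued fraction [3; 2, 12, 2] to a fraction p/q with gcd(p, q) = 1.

181/52

a_0 = 3: 3/1
a_1 = 2: 7/2
a_2 = 12: 87/25
a_3 = 2: 181/52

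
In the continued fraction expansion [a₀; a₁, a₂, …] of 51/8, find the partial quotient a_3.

51 = 6·8 + 3, so a_0 = 6
8 = 2·3 + 2, so a_1 = 2
3 = 1·2 + 1, so a_2 = 1
2 = 2·1 + 0, so a_3 = 2

2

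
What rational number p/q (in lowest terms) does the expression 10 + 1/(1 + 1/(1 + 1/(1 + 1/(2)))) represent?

85/8

a_0 = 10: 10/1
a_1 = 1: 11/1
a_2 = 1: 21/2
a_3 = 1: 32/3
a_4 = 2: 85/8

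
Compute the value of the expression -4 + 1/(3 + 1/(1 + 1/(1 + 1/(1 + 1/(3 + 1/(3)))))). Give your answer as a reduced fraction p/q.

-488/131

Start with 3.
3 + 1/(3/1) = 3 + 1/3 = 10/3
1 + 1/(10/3) = 1 + 3/10 = 13/10
1 + 1/(13/10) = 1 + 10/13 = 23/13
1 + 1/(23/13) = 1 + 13/23 = 36/23
3 + 1/(36/23) = 3 + 23/36 = 131/36
-4 + 1/(131/36) = -4 + 36/131 = -488/131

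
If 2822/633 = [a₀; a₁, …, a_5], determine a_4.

8

2822 = 4·633 + 290, so a_0 = 4
633 = 2·290 + 53, so a_1 = 2
290 = 5·53 + 25, so a_2 = 5
53 = 2·25 + 3, so a_3 = 2
25 = 8·3 + 1, so a_4 = 8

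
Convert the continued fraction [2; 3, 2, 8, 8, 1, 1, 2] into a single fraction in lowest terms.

5885/2572

Build up convergents one term at a time:
a_0 = 2: 2/1
a_1 = 3: 7/3
a_2 = 2: 16/7
a_3 = 8: 135/59
a_4 = 8: 1096/479
a_5 = 1: 1231/538
a_6 = 1: 2327/1017
a_7 = 2: 5885/2572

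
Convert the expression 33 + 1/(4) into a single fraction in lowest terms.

Build up convergents one term at a time:
a_0 = 33: 33/1
a_1 = 4: 133/4

133/4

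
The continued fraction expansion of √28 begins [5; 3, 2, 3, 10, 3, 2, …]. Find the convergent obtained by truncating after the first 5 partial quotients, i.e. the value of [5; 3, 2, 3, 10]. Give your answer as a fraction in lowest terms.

a_0 = 5: 5/1
a_1 = 3: 16/3
a_2 = 2: 37/7
a_3 = 3: 127/24
a_4 = 10: 1307/247

1307/247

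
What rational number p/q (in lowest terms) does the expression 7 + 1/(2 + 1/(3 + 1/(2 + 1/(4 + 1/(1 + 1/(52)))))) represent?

a_0 = 7: 7/1
a_1 = 2: 15/2
a_2 = 3: 52/7
a_3 = 2: 119/16
a_4 = 4: 528/71
a_5 = 1: 647/87
a_6 = 52: 34172/4595

34172/4595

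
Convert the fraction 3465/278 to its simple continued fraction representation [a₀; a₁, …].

⌊3465/278⌋ = 12, remainder 129
⌊278/129⌋ = 2, remainder 20
⌊129/20⌋ = 6, remainder 9
⌊20/9⌋ = 2, remainder 2
⌊9/2⌋ = 4, remainder 1
⌊2/1⌋ = 2, remainder 0

[12; 2, 6, 2, 4, 2]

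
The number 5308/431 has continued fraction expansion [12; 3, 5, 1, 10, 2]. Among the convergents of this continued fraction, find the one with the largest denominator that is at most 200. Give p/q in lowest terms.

List convergents until the denominator exceeds the bound:
a_0 = 12: 12/1  (≤ bound)
a_1 = 3: 37/3  (≤ bound)
a_2 = 5: 197/16  (≤ bound)
a_3 = 1: 234/19  (≤ bound)
a_4 = 10: 2537/206  (> 200, stop)

234/19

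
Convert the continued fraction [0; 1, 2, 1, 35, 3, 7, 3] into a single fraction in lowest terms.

Start with 3.
7 + 1/(3/1) = 7 + 1/3 = 22/3
3 + 1/(22/3) = 3 + 3/22 = 69/22
35 + 1/(69/22) = 35 + 22/69 = 2437/69
1 + 1/(2437/69) = 1 + 69/2437 = 2506/2437
2 + 1/(2506/2437) = 2 + 2437/2506 = 7449/2506
1 + 1/(7449/2506) = 1 + 2506/7449 = 9955/7449
0 + 1/(9955/7449) = 0 + 7449/9955 = 7449/9955

7449/9955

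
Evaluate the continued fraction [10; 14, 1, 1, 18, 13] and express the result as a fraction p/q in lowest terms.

Compute successive convergents:
a_0 = 10: 10/1
a_1 = 14: 141/14
a_2 = 1: 151/15
a_3 = 1: 292/29
a_4 = 18: 5407/537
a_5 = 13: 70583/7010

70583/7010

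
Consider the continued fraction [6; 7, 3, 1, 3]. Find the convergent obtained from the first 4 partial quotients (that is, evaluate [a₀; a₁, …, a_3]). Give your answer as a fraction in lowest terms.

Starting at the tail and folding back:
Start with 1.
3 + 1/(1/1) = 3 + 1/1 = 4/1
7 + 1/(4/1) = 7 + 1/4 = 29/4
6 + 1/(29/4) = 6 + 4/29 = 178/29

178/29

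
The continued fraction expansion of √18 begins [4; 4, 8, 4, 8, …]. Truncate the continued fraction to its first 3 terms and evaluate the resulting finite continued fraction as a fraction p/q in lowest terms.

Start with 8.
4 + 1/(8/1) = 4 + 1/8 = 33/8
4 + 1/(33/8) = 4 + 8/33 = 140/33

140/33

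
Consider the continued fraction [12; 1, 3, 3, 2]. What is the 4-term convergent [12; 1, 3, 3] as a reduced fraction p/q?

Build up convergents one term at a time:
a_0 = 12: 12/1
a_1 = 1: 13/1
a_2 = 3: 51/4
a_3 = 3: 166/13

166/13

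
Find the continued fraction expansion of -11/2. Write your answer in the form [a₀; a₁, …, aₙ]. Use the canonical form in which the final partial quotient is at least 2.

[-6; 2]

-11 = -6·2 + 1, so a_0 = -6
2 = 2·1 + 0, so a_1 = 2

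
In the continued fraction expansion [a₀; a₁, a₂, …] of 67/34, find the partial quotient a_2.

33

⌊67/34⌋ = 1, remainder 33
⌊34/33⌋ = 1, remainder 1
⌊33/1⌋ = 33, remainder 0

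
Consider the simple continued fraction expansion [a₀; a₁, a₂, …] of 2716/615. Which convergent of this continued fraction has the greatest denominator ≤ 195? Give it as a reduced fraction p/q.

53/12

List convergents until the denominator exceeds the bound:
a_0 = 4: 4/1  (≤ bound)
a_1 = 2: 9/2  (≤ bound)
a_2 = 2: 22/5  (≤ bound)
a_3 = 2: 53/12  (≤ bound)
a_4 = 16: 870/197  (> 195, stop)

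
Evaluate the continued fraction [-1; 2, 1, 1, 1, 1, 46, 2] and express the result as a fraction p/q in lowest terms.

-754/1225

a_0 = -1: -1/1
a_1 = 2: -1/2
a_2 = 1: -2/3
a_3 = 1: -3/5
a_4 = 1: -5/8
a_5 = 1: -8/13
a_6 = 46: -373/606
a_7 = 2: -754/1225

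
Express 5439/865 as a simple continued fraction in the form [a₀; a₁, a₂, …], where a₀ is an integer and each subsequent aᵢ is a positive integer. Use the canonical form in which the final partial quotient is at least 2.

⌊5439/865⌋ = 6, remainder 249
⌊865/249⌋ = 3, remainder 118
⌊249/118⌋ = 2, remainder 13
⌊118/13⌋ = 9, remainder 1
⌊13/1⌋ = 13, remainder 0

[6; 3, 2, 9, 13]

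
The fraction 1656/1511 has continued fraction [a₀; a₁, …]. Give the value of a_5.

1656 ÷ 1511 → quotient 1, remainder 145
1511 ÷ 145 → quotient 10, remainder 61
145 ÷ 61 → quotient 2, remainder 23
61 ÷ 23 → quotient 2, remainder 15
23 ÷ 15 → quotient 1, remainder 8
15 ÷ 8 → quotient 1, remainder 7

1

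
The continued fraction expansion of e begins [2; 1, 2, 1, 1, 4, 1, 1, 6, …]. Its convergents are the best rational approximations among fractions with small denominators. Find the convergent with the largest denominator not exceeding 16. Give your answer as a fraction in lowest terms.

a_0 = 2: 2/1  (≤ bound)
a_1 = 1: 3/1  (≤ bound)
a_2 = 2: 8/3  (≤ bound)
a_3 = 1: 11/4  (≤ bound)
a_4 = 1: 19/7  (≤ bound)
a_5 = 4: 87/32  (> 16, stop)

19/7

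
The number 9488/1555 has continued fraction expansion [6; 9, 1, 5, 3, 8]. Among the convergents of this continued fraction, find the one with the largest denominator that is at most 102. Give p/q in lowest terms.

a_0 = 6: 6/1  (≤ bound)
a_1 = 9: 55/9  (≤ bound)
a_2 = 1: 61/10  (≤ bound)
a_3 = 5: 360/59  (≤ bound)
a_4 = 3: 1141/187  (> 102, stop)

360/59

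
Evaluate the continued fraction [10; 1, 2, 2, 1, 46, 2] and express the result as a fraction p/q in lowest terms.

10101/944

Build up convergents one term at a time:
a_0 = 10: 10/1
a_1 = 1: 11/1
a_2 = 2: 32/3
a_3 = 2: 75/7
a_4 = 1: 107/10
a_5 = 46: 4997/467
a_6 = 2: 10101/944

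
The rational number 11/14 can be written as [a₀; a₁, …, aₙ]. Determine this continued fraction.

Run the Euclidean algorithm, recording each quotient:
11 ÷ 14 → quotient 0, remainder 11
14 ÷ 11 → quotient 1, remainder 3
11 ÷ 3 → quotient 3, remainder 2
3 ÷ 2 → quotient 1, remainder 1
2 ÷ 1 → quotient 2, remainder 0

[0; 1, 3, 1, 2]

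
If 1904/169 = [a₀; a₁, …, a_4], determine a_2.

1

1904 ÷ 169 → quotient 11, remainder 45
169 ÷ 45 → quotient 3, remainder 34
45 ÷ 34 → quotient 1, remainder 11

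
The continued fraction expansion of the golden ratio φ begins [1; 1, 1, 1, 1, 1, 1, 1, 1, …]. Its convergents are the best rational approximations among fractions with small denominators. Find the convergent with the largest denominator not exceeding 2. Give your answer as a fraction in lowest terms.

List convergents until the denominator exceeds the bound:
a_0 = 1: 1/1  (≤ bound)
a_1 = 1: 2/1  (≤ bound)
a_2 = 1: 3/2  (≤ bound)
a_3 = 1: 5/3  (> 2, stop)

3/2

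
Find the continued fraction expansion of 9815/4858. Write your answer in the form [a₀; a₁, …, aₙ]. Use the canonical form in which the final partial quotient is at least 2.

[2; 49, 14, 7]

Repeatedly divide and take the remainder:
⌊9815/4858⌋ = 2, remainder 99
⌊4858/99⌋ = 49, remainder 7
⌊99/7⌋ = 14, remainder 1
⌊7/1⌋ = 7, remainder 0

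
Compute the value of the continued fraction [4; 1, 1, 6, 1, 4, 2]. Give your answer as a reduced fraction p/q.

730/161

Work from the innermost term outward:
Start with 2.
4 + 1/(2/1) = 4 + 1/2 = 9/2
1 + 1/(9/2) = 1 + 2/9 = 11/9
6 + 1/(11/9) = 6 + 9/11 = 75/11
1 + 1/(75/11) = 1 + 11/75 = 86/75
1 + 1/(86/75) = 1 + 75/86 = 161/86
4 + 1/(161/86) = 4 + 86/161 = 730/161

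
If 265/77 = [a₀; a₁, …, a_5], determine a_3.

1

Apply division with remainder until the remainder is 0:
⌊265/77⌋ = 3, remainder 34
⌊77/34⌋ = 2, remainder 9
⌊34/9⌋ = 3, remainder 7
⌊9/7⌋ = 1, remainder 2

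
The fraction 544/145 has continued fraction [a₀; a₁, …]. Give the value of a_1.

1

Apply division with remainder until the remainder is 0:
⌊544/145⌋ = 3, remainder 109
⌊145/109⌋ = 1, remainder 36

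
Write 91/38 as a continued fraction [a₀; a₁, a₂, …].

[2; 2, 1, 1, 7]

⌊91/38⌋ = 2, remainder 15
⌊38/15⌋ = 2, remainder 8
⌊15/8⌋ = 1, remainder 7
⌊8/7⌋ = 1, remainder 1
⌊7/1⌋ = 7, remainder 0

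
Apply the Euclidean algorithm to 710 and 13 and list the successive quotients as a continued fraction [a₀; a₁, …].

Run the Euclidean algorithm, recording each quotient:
710 ÷ 13 → quotient 54, remainder 8
13 ÷ 8 → quotient 1, remainder 5
8 ÷ 5 → quotient 1, remainder 3
5 ÷ 3 → quotient 1, remainder 2
3 ÷ 2 → quotient 1, remainder 1
2 ÷ 1 → quotient 2, remainder 0

[54; 1, 1, 1, 1, 2]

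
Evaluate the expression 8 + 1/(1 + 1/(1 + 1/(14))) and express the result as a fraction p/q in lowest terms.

247/29

Use the convergent recurrence hₖ = aₖ·hₖ₋₁ + hₖ₋₂ (and likewise for the denominators kₖ):
a_0 = 8: 8/1
a_1 = 1: 9/1
a_2 = 1: 17/2
a_3 = 14: 247/29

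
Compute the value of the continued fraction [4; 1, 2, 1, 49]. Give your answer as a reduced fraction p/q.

945/199

Start with 49.
1 + 1/(49/1) = 1 + 1/49 = 50/49
2 + 1/(50/49) = 2 + 49/50 = 149/50
1 + 1/(149/50) = 1 + 50/149 = 199/149
4 + 1/(199/149) = 4 + 149/199 = 945/199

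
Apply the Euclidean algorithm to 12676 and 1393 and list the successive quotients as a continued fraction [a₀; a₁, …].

12676 = 9·1393 + 139, so a_0 = 9
1393 = 10·139 + 3, so a_1 = 10
139 = 46·3 + 1, so a_2 = 46
3 = 3·1 + 0, so a_3 = 3

[9; 10, 46, 3]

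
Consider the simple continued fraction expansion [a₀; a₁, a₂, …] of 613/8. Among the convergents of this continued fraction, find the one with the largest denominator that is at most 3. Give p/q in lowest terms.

230/3

a_0 = 76: 76/1  (≤ bound)
a_1 = 1: 77/1  (≤ bound)
a_2 = 1: 153/2  (≤ bound)
a_3 = 1: 230/3  (≤ bound)
a_4 = 2: 613/8  (> 3, stop)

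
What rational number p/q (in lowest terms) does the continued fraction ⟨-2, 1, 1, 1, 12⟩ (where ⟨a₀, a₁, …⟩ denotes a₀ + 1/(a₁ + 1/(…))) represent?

Build up convergents one term at a time:
a_0 = -2: -2/1
a_1 = 1: -1/1
a_2 = 1: -3/2
a_3 = 1: -4/3
a_4 = 12: -51/38

-51/38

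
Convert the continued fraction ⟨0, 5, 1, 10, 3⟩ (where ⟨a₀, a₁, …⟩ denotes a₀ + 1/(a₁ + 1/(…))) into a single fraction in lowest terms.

Use the convergent recurrence hₖ = aₖ·hₖ₋₁ + hₖ₋₂ (and likewise for the denominators kₖ):
a_0 = 0: 0/1
a_1 = 5: 1/5
a_2 = 1: 1/6
a_3 = 10: 11/65
a_4 = 3: 34/201

34/201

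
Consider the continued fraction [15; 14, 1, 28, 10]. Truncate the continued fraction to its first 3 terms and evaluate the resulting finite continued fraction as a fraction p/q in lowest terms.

226/15

Starting at the tail and folding back:
Start with 1.
14 + 1/(1/1) = 14 + 1/1 = 15/1
15 + 1/(15/1) = 15 + 1/15 = 226/15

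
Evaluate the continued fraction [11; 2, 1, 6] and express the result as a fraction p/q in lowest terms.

227/20

Work from the innermost term outward:
Start with 6.
1 + 1/(6/1) = 1 + 1/6 = 7/6
2 + 1/(7/6) = 2 + 6/7 = 20/7
11 + 1/(20/7) = 11 + 7/20 = 227/20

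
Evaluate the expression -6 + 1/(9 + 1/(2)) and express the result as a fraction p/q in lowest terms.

-112/19

a_0 = -6: -6/1
a_1 = 9: -53/9
a_2 = 2: -112/19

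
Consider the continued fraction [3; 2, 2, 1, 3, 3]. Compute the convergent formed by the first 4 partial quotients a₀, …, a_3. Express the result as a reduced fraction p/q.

24/7

Start with 1.
2 + 1/(1/1) = 2 + 1/1 = 3/1
2 + 1/(3/1) = 2 + 1/3 = 7/3
3 + 1/(7/3) = 3 + 3/7 = 24/7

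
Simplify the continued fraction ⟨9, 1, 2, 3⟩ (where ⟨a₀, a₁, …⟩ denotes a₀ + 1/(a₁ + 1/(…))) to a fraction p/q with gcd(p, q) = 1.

Collapse the nested fraction from the inside out:
Start with 3.
2 + 1/(3/1) = 2 + 1/3 = 7/3
1 + 1/(7/3) = 1 + 3/7 = 10/7
9 + 1/(10/7) = 9 + 7/10 = 97/10

97/10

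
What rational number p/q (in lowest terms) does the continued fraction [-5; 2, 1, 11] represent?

-163/35

Start with 11.
1 + 1/(11/1) = 1 + 1/11 = 12/11
2 + 1/(12/11) = 2 + 11/12 = 35/12
-5 + 1/(35/12) = -5 + 12/35 = -163/35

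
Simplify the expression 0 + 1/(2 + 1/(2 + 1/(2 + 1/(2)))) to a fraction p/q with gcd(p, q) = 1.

Use the convergent recurrence hₖ = aₖ·hₖ₋₁ + hₖ₋₂ (and likewise for the denominators kₖ):
a_0 = 0: 0/1
a_1 = 2: 1/2
a_2 = 2: 2/5
a_3 = 2: 5/12
a_4 = 2: 12/29

12/29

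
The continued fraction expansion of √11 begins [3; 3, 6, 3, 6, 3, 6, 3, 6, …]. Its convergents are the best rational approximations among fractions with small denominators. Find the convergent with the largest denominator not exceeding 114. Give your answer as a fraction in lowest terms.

199/60

List convergents until the denominator exceeds the bound:
a_0 = 3: 3/1  (≤ bound)
a_1 = 3: 10/3  (≤ bound)
a_2 = 6: 63/19  (≤ bound)
a_3 = 3: 199/60  (≤ bound)
a_4 = 6: 1257/379  (> 114, stop)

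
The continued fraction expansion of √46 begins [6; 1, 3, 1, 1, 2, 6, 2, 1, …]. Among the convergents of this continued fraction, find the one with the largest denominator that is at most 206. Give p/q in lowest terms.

a_0 = 6: 6/1  (≤ bound)
a_1 = 1: 7/1  (≤ bound)
a_2 = 3: 27/4  (≤ bound)
a_3 = 1: 34/5  (≤ bound)
a_4 = 1: 61/9  (≤ bound)
a_5 = 2: 156/23  (≤ bound)
a_6 = 6: 997/147  (≤ bound)
a_7 = 2: 2150/317  (> 206, stop)

997/147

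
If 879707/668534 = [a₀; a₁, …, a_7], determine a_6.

879707 ÷ 668534 → quotient 1, remainder 211173
668534 ÷ 211173 → quotient 3, remainder 35015
211173 ÷ 35015 → quotient 6, remainder 1083
35015 ÷ 1083 → quotient 32, remainder 359
1083 ÷ 359 → quotient 3, remainder 6
359 ÷ 6 → quotient 59, remainder 5
6 ÷ 5 → quotient 1, remainder 1

1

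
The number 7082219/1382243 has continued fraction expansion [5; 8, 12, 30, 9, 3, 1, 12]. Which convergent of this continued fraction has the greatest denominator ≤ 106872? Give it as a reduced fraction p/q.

a_0 = 5: 5/1  (≤ bound)
a_1 = 8: 41/8  (≤ bound)
a_2 = 12: 497/97  (≤ bound)
a_3 = 30: 14951/2918  (≤ bound)
a_4 = 9: 135056/26359  (≤ bound)
a_5 = 3: 420119/81995  (≤ bound)
a_6 = 1: 555175/108354  (> 106872, stop)

420119/81995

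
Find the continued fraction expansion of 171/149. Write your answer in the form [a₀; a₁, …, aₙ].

Repeatedly divide and take the remainder:
171 = 1·149 + 22, so a_0 = 1
149 = 6·22 + 17, so a_1 = 6
22 = 1·17 + 5, so a_2 = 1
17 = 3·5 + 2, so a_3 = 3
5 = 2·2 + 1, so a_4 = 2
2 = 2·1 + 0, so a_5 = 2

[1; 6, 1, 3, 2, 2]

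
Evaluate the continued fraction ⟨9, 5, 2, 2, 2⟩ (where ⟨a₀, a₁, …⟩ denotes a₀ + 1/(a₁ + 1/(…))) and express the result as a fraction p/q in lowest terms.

Start with 2.
2 + 1/(2/1) = 2 + 1/2 = 5/2
2 + 1/(5/2) = 2 + 2/5 = 12/5
5 + 1/(12/5) = 5 + 5/12 = 65/12
9 + 1/(65/12) = 9 + 12/65 = 597/65

597/65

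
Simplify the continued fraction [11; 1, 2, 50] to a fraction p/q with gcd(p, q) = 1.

1762/151

Work from the innermost term outward:
Start with 50.
2 + 1/(50/1) = 2 + 1/50 = 101/50
1 + 1/(101/50) = 1 + 50/101 = 151/101
11 + 1/(151/101) = 11 + 101/151 = 1762/151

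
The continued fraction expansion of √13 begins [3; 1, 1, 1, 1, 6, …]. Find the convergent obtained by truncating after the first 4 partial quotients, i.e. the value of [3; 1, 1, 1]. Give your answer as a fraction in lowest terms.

a_0 = 3: 3/1
a_1 = 1: 4/1
a_2 = 1: 7/2
a_3 = 1: 11/3

11/3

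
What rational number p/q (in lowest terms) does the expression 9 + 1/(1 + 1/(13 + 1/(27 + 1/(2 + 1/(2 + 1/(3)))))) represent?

Start with 3.
2 + 1/(3/1) = 2 + 1/3 = 7/3
2 + 1/(7/3) = 2 + 3/7 = 17/7
27 + 1/(17/7) = 27 + 7/17 = 466/17
13 + 1/(466/17) = 13 + 17/466 = 6075/466
1 + 1/(6075/466) = 1 + 466/6075 = 6541/6075
9 + 1/(6541/6075) = 9 + 6075/6541 = 64944/6541

64944/6541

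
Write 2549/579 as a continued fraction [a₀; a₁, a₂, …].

[4; 2, 2, 16, 7]

Apply division with remainder until the remainder is 0:
2549 ÷ 579 → quotient 4, remainder 233
579 ÷ 233 → quotient 2, remainder 113
233 ÷ 113 → quotient 2, remainder 7
113 ÷ 7 → quotient 16, remainder 1
7 ÷ 1 → quotient 7, remainder 0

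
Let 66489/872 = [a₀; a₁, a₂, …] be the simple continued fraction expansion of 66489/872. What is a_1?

4

Apply division with remainder until the remainder is 0:
66489 ÷ 872 → quotient 76, remainder 217
872 ÷ 217 → quotient 4, remainder 4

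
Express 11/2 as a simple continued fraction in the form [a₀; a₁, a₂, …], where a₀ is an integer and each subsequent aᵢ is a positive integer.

Run the Euclidean algorithm, recording each quotient:
11 ÷ 2 → quotient 5, remainder 1
2 ÷ 1 → quotient 2, remainder 0

[5; 2]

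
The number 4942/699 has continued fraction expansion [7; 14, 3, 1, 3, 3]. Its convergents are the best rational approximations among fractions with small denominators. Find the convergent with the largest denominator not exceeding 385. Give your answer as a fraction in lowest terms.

a_0 = 7: 7/1  (≤ bound)
a_1 = 14: 99/14  (≤ bound)
a_2 = 3: 304/43  (≤ bound)
a_3 = 1: 403/57  (≤ bound)
a_4 = 3: 1513/214  (≤ bound)
a_5 = 3: 4942/699  (> 385, stop)

1513/214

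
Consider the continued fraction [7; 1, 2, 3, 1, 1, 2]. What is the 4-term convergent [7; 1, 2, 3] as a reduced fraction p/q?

77/10

Starting at the tail and folding back:
Start with 3.
2 + 1/(3/1) = 2 + 1/3 = 7/3
1 + 1/(7/3) = 1 + 3/7 = 10/7
7 + 1/(10/7) = 7 + 7/10 = 77/10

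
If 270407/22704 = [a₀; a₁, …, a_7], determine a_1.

1

⌊270407/22704⌋ = 11, remainder 20663
⌊22704/20663⌋ = 1, remainder 2041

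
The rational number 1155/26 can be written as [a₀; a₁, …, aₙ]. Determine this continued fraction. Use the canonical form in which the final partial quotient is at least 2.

[44; 2, 2, 1, 3]

⌊1155/26⌋ = 44, remainder 11
⌊26/11⌋ = 2, remainder 4
⌊11/4⌋ = 2, remainder 3
⌊4/3⌋ = 1, remainder 1
⌊3/1⌋ = 3, remainder 0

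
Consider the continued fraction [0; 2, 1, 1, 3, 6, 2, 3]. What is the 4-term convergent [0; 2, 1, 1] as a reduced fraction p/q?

Start with 1.
1 + 1/(1/1) = 1 + 1/1 = 2/1
2 + 1/(2/1) = 2 + 1/2 = 5/2
0 + 1/(5/2) = 0 + 2/5 = 2/5

2/5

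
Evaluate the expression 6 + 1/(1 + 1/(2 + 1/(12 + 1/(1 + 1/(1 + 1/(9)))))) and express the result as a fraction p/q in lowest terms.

4893/733

Start with 9.
1 + 1/(9/1) = 1 + 1/9 = 10/9
1 + 1/(10/9) = 1 + 9/10 = 19/10
12 + 1/(19/10) = 12 + 10/19 = 238/19
2 + 1/(238/19) = 2 + 19/238 = 495/238
1 + 1/(495/238) = 1 + 238/495 = 733/495
6 + 1/(733/495) = 6 + 495/733 = 4893/733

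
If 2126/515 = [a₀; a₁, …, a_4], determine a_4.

⌊2126/515⌋ = 4, remainder 66
⌊515/66⌋ = 7, remainder 53
⌊66/53⌋ = 1, remainder 13
⌊53/13⌋ = 4, remainder 1
⌊13/1⌋ = 13, remainder 0

13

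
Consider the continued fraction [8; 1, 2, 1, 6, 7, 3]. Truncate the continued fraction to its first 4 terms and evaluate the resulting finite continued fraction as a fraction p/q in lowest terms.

a_0 = 8: 8/1
a_1 = 1: 9/1
a_2 = 2: 26/3
a_3 = 1: 35/4

35/4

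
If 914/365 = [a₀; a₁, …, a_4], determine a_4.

3

914 = 2·365 + 184, so a_0 = 2
365 = 1·184 + 181, so a_1 = 1
184 = 1·181 + 3, so a_2 = 1
181 = 60·3 + 1, so a_3 = 60
3 = 3·1 + 0, so a_4 = 3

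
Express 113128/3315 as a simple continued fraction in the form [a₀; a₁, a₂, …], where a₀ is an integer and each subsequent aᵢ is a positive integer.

113128 ÷ 3315 → quotient 34, remainder 418
3315 ÷ 418 → quotient 7, remainder 389
418 ÷ 389 → quotient 1, remainder 29
389 ÷ 29 → quotient 13, remainder 12
29 ÷ 12 → quotient 2, remainder 5
12 ÷ 5 → quotient 2, remainder 2
5 ÷ 2 → quotient 2, remainder 1
2 ÷ 1 → quotient 2, remainder 0

[34; 7, 1, 13, 2, 2, 2, 2]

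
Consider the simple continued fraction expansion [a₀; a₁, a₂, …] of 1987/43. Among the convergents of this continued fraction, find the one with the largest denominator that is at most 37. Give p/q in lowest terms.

List convergents until the denominator exceeds the bound:
a_0 = 46: 46/1  (≤ bound)
a_1 = 4: 185/4  (≤ bound)
a_2 = 1: 231/5  (≤ bound)
a_3 = 3: 878/19  (≤ bound)
a_4 = 2: 1987/43  (> 37, stop)

878/19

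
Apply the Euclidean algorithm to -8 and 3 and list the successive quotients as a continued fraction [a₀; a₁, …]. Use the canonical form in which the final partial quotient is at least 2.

[-3; 3]

Apply division with remainder until the remainder is 0:
-8 ÷ 3 → quotient -3, remainder 1
3 ÷ 1 → quotient 3, remainder 0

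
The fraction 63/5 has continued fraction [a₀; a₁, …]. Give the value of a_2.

1

Apply division with remainder until the remainder is 0:
63 ÷ 5 → quotient 12, remainder 3
5 ÷ 3 → quotient 1, remainder 2
3 ÷ 2 → quotient 1, remainder 1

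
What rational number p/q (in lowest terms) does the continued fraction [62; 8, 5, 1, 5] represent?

Work from the innermost term outward:
Start with 5.
1 + 1/(5/1) = 1 + 1/5 = 6/5
5 + 1/(6/5) = 5 + 5/6 = 35/6
8 + 1/(35/6) = 8 + 6/35 = 286/35
62 + 1/(286/35) = 62 + 35/286 = 17767/286

17767/286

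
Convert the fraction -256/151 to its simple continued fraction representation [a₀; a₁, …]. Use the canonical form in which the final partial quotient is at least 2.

[-2; 3, 3, 1, 1, 6]

Repeatedly divide and take the remainder:
-256 = -2·151 + 46, so a_0 = -2
151 = 3·46 + 13, so a_1 = 3
46 = 3·13 + 7, so a_2 = 3
13 = 1·7 + 6, so a_3 = 1
7 = 1·6 + 1, so a_4 = 1
6 = 6·1 + 0, so a_5 = 6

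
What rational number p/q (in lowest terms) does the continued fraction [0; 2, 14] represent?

Start with 14.
2 + 1/(14/1) = 2 + 1/14 = 29/14
0 + 1/(29/14) = 0 + 14/29 = 14/29

14/29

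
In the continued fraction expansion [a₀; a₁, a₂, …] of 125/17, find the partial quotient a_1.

2

125 = 7·17 + 6, so a_0 = 7
17 = 2·6 + 5, so a_1 = 2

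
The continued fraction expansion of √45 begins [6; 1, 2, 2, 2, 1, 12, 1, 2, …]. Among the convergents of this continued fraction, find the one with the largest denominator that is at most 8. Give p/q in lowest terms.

a_0 = 6: 6/1  (≤ bound)
a_1 = 1: 7/1  (≤ bound)
a_2 = 2: 20/3  (≤ bound)
a_3 = 2: 47/7  (≤ bound)
a_4 = 2: 114/17  (> 8, stop)

47/7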